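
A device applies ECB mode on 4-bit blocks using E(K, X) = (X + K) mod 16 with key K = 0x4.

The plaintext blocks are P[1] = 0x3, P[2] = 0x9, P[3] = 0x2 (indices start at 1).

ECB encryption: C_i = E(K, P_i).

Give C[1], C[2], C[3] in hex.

C[1] = 0x7, C[2] = 0xD, C[3] = 0x6

C[1]: E(K, 0x3) = 0x7.
C[2]: E(K, 0x9) = 0xD.
C[3]: E(K, 0x2) = 0x6.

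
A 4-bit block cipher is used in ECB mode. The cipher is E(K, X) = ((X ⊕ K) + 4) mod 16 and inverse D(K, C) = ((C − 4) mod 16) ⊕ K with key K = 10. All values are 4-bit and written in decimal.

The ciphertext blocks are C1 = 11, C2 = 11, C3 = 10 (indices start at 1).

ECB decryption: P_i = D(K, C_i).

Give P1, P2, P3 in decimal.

P1 = 13, P2 = 13, P3 = 12

P1: D(K, 11) = 13.
P2: D(K, 11) = 13.
P3: D(K, 10) = 12.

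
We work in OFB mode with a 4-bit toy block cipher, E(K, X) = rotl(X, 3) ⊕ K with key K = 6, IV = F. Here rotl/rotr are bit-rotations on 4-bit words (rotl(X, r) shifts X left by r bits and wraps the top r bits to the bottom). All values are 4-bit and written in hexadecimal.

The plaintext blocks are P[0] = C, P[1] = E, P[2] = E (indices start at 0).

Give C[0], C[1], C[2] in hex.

OFB encryption: S_i = E(K, S_{i−1}) with S_{−1} = IV; C_i = P_i ⊕ S_i.
C[0]: S = E(K, F) = 9; C ⊕ 9 = 5.
C[1]: S = E(K, 9) = A; E ⊕ A = 4.
C[2]: S = E(K, A) = 3; E ⊕ 3 = D.

C[0] = 5, C[1] = 4, C[2] = D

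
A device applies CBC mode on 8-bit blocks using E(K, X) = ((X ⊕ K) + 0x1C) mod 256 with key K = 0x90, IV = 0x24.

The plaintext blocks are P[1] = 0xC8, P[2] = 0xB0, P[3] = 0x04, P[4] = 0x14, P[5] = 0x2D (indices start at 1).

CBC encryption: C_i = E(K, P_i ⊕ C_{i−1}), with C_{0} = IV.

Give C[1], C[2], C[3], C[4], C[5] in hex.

C[1]: P[1] ⊕ 0x24 = 0xEC; E(K, 0xEC) = 0x98.
C[2]: P[2] ⊕ 0x98 = 0x28; E(K, 0x28) = 0xD4.
C[3]: P[3] ⊕ 0xD4 = 0xD0; E(K, 0xD0) = 0x5C.
C[4]: P[4] ⊕ 0x5C = 0x48; E(K, 0x48) = 0xF4.
C[5]: P[5] ⊕ 0xF4 = 0xD9; E(K, 0xD9) = 0x65.

C[1] = 0x98, C[2] = 0xD4, C[3] = 0x5C, C[4] = 0xF4, C[5] = 0x65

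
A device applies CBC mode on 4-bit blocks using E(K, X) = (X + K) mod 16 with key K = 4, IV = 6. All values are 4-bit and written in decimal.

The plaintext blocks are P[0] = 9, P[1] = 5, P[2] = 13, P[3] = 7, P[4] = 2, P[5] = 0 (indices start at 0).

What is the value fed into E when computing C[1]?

CBC encryption: C_i = E(K, P_i ⊕ C_{i−1}), with C_{−1} = IV.
C[0]: P[0] ⊕ 6 = 15; E(K, 15) = 3.
C[1]: P[1] ⊕ 3 = 6; E(K, 6) = 10.
So the input to E for block [1] is 6.

6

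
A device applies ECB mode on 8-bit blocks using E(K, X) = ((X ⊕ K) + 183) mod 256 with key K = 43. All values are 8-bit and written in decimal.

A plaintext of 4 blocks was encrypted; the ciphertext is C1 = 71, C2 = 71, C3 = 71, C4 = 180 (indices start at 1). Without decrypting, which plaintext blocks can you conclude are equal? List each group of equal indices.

P1 = P2 = P3

ECB encrypts each block independently with the same key, so equal ciphertext blocks imply equal plaintext blocks.
C1 = C2 = C3 = 71, so P1 = P2 = P3.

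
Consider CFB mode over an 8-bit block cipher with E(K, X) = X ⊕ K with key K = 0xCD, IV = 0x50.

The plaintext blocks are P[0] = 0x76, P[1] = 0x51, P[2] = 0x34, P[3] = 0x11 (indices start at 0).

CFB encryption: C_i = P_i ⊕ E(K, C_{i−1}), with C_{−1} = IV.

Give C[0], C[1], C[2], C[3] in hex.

C[0]: E(K, 0x50) = 0x9D; 0x76 ⊕ 0x9D = 0xEB.
C[1]: E(K, 0xEB) = 0x26; 0x51 ⊕ 0x26 = 0x77.
C[2]: E(K, 0x77) = 0xBA; 0x34 ⊕ 0xBA = 0x8E.
C[3]: E(K, 0x8E) = 0x43; 0x11 ⊕ 0x43 = 0x52.

C[0] = 0xEB, C[1] = 0x77, C[2] = 0x8E, C[3] = 0x52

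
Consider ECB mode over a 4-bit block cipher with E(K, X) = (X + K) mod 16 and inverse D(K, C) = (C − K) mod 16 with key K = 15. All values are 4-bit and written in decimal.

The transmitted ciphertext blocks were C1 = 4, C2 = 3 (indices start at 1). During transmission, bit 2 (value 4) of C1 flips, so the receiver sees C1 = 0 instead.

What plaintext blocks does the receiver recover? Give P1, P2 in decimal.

P1 = 1, P2 = 4

ECB decryption: P_i = D(K, C_i).
Only C1 changed, to 0. In ECB, a change in C_i affects only P_i. Decrypting the received ciphertext:
P1: D(K, 0) = 1.
P2: D(K, 3) = 4.
Blocks that differ from the original plaintext: P1.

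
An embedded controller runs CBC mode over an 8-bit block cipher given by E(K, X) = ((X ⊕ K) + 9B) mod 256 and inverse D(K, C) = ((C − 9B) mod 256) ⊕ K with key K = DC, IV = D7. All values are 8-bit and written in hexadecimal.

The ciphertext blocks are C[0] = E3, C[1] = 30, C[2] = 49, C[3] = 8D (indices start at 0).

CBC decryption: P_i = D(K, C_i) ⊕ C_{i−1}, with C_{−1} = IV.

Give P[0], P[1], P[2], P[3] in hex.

P[0]: D(K, E3) = 94; 94 ⊕ D7 = 43.
P[1]: D(K, 30) = 49; 49 ⊕ E3 = AA.
P[2]: D(K, 49) = 72; 72 ⊕ 30 = 42.
P[3]: D(K, 8D) = 2E; 2E ⊕ 49 = 67.

P[0] = 43, P[1] = AA, P[2] = 42, P[3] = 67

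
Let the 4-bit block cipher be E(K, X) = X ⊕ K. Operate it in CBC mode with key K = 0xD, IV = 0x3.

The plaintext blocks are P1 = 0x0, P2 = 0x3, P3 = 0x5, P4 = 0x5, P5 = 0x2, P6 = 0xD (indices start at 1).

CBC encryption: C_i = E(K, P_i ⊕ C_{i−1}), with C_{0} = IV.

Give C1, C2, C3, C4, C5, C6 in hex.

C1 = 0xE, C2 = 0x0, C3 = 0x8, C4 = 0x0, C5 = 0xF, C6 = 0xF

C1: P1 ⊕ 0x3 = 0x3; E(K, 0x3) = 0xE.
C2: P2 ⊕ 0xE = 0xD; E(K, 0xD) = 0x0.
C3: P3 ⊕ 0x0 = 0x5; E(K, 0x5) = 0x8.
C4: P4 ⊕ 0x8 = 0xD; E(K, 0xD) = 0x0.
C5: P5 ⊕ 0x0 = 0x2; E(K, 0x2) = 0xF.
C6: P6 ⊕ 0xF = 0x2; E(K, 0x2) = 0xF.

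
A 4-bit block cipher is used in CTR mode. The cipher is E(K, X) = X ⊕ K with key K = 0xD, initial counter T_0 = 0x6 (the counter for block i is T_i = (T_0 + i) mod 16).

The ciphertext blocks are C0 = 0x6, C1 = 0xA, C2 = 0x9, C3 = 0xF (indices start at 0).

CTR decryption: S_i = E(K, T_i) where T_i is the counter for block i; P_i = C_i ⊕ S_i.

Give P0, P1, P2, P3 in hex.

P0 = 0xD, P1 = 0x0, P2 = 0xC, P3 = 0xB

P0: T = 0x6, S = E(K, T) = 0xB; 0x6 ⊕ 0xB = 0xD.
P1: T = 0x7, S = E(K, T) = 0xA; 0xA ⊕ 0xA = 0x0.
P2: T = 0x8, S = E(K, T) = 0x5; 0x9 ⊕ 0x5 = 0xC.
P3: T = 0x9, S = E(K, T) = 0x4; 0xF ⊕ 0x4 = 0xB.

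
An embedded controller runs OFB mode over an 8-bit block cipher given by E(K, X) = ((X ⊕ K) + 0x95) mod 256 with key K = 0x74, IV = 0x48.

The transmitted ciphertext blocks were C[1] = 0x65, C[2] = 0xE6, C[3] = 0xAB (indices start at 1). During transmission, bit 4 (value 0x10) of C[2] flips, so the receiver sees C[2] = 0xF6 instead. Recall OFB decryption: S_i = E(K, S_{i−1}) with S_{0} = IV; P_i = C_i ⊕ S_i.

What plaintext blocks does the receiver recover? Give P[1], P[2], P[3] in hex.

Only C[2] changed, to 0xF6. In OFB, a change in C_i flips the same bit in P_i only; the keystream is unaffected. Decrypting the received ciphertext:
P[1]: S = E(K, 0x48) = 0xD1; 0x65 ⊕ 0xD1 = 0xB4.
P[2]: S = E(K, 0xD1) = 0x3A; 0xF6 ⊕ 0x3A = 0xCC.
P[3]: S = E(K, 0x3A) = 0xE3; 0xAB ⊕ 0xE3 = 0x48.
Blocks that differ from the original plaintext: P[2].

P[1] = 0xB4, P[2] = 0xCC, P[3] = 0x48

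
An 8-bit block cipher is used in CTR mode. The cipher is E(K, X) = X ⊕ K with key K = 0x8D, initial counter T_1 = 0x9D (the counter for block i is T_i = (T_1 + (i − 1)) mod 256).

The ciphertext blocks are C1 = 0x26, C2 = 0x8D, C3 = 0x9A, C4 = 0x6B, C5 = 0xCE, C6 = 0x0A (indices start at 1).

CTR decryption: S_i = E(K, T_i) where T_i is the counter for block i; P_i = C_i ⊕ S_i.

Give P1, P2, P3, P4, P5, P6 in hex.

P1: T = 0x9D, S = E(K, T) = 0x10; 0x26 ⊕ 0x10 = 0x36.
P2: T = 0x9E, S = E(K, T) = 0x13; 0x8D ⊕ 0x13 = 0x9E.
P3: T = 0x9F, S = E(K, T) = 0x12; 0x9A ⊕ 0x12 = 0x88.
P4: T = 0xA0, S = E(K, T) = 0x2D; 0x6B ⊕ 0x2D = 0x46.
P5: T = 0xA1, S = E(K, T) = 0x2C; 0xCE ⊕ 0x2C = 0xE2.
P6: T = 0xA2, S = E(K, T) = 0x2F; 0x0A ⊕ 0x2F = 0x25.

P1 = 0x36, P2 = 0x9E, P3 = 0x88, P4 = 0x46, P5 = 0xE2, P6 = 0x25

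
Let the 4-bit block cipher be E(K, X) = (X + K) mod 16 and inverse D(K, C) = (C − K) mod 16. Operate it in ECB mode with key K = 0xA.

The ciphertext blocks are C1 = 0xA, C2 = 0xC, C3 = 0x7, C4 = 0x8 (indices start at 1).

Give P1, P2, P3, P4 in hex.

P1 = 0x0, P2 = 0x2, P3 = 0xD, P4 = 0xE

ECB decryption: P_i = D(K, C_i).
P1: D(K, 0xA) = 0x0.
P2: D(K, 0xC) = 0x2.
P3: D(K, 0x7) = 0xD.
P4: D(K, 0x8) = 0xE.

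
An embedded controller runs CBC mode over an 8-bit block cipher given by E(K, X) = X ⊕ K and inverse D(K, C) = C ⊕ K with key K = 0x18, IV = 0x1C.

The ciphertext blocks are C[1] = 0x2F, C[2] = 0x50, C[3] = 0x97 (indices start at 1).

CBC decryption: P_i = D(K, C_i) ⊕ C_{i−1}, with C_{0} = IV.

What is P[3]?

P[3] = 0xDF

P[3]: D(K, 0x97) = 0x8F; 0x8F ⊕ 0x50 = 0xDF.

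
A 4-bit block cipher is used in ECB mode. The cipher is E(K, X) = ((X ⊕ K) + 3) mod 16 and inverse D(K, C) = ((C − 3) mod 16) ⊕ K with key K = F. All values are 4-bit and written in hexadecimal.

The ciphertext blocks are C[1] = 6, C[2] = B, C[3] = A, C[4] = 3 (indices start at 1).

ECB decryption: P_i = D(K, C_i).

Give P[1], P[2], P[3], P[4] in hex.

P[1]: D(K, 6) = C.
P[2]: D(K, B) = 7.
P[3]: D(K, A) = 8.
P[4]: D(K, 3) = F.

P[1] = C, P[2] = 7, P[3] = 8, P[4] = F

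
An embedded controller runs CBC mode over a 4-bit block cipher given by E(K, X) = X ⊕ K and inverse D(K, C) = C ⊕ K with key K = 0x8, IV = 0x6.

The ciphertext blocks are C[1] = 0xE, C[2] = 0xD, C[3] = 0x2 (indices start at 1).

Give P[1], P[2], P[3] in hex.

P[1] = 0x0, P[2] = 0xB, P[3] = 0x7

CBC decryption: P_i = D(K, C_i) ⊕ C_{i−1}, with C_{0} = IV.
P[1]: D(K, 0xE) = 0x6; 0x6 ⊕ 0x6 = 0x0.
P[2]: D(K, 0xD) = 0x5; 0x5 ⊕ 0xE = 0xB.
P[3]: D(K, 0x2) = 0xA; 0xA ⊕ 0xD = 0x7.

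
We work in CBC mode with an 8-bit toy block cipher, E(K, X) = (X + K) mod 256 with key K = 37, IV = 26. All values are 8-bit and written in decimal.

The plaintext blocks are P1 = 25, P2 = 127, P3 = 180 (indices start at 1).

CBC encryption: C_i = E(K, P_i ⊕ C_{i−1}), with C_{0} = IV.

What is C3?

C3 = 237

C1: P1 ⊕ 26 = 3; E(K, 3) = 40.
C2: P2 ⊕ 40 = 87; E(K, 87) = 124.
C3: P3 ⊕ 124 = 200; E(K, 200) = 237.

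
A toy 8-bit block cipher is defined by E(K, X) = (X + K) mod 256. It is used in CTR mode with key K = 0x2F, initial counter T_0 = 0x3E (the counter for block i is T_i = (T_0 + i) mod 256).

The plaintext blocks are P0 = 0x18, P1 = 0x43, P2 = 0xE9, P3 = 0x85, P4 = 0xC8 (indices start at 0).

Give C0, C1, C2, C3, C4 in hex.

CTR encryption: S_i = E(K, T_i) where T_i is the counter for block i; C_i = P_i ⊕ S_i.
C0: T = 0x3E, S = E(K, T) = 0x6D; 0x18 ⊕ 0x6D = 0x75.
C1: T = 0x3F, S = E(K, T) = 0x6E; 0x43 ⊕ 0x6E = 0x2D.
C2: T = 0x40, S = E(K, T) = 0x6F; 0xE9 ⊕ 0x6F = 0x86.
C3: T = 0x41, S = E(K, T) = 0x70; 0x85 ⊕ 0x70 = 0xF5.
C4: T = 0x42, S = E(K, T) = 0x71; 0xC8 ⊕ 0x71 = 0xB9.

C0 = 0x75, C1 = 0x2D, C2 = 0x86, C3 = 0xF5, C4 = 0xB9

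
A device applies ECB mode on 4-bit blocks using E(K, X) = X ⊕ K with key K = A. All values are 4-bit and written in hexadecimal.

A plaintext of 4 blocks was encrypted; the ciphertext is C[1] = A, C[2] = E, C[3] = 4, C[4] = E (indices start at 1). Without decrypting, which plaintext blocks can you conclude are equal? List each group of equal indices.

ECB encrypts each block independently with the same key, so equal ciphertext blocks imply equal plaintext blocks.
C[2] = C[4] = E, so P[2] = P[4].

P[2] = P[4]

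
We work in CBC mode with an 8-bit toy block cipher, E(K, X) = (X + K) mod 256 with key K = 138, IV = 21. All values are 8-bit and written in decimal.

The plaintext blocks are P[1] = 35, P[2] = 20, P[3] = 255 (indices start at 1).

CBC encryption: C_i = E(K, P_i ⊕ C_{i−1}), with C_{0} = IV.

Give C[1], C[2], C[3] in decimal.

C[1] = 192, C[2] = 94, C[3] = 43

C[1]: P[1] ⊕ 21 = 54; E(K, 54) = 192.
C[2]: P[2] ⊕ 192 = 212; E(K, 212) = 94.
C[3]: P[3] ⊕ 94 = 161; E(K, 161) = 43.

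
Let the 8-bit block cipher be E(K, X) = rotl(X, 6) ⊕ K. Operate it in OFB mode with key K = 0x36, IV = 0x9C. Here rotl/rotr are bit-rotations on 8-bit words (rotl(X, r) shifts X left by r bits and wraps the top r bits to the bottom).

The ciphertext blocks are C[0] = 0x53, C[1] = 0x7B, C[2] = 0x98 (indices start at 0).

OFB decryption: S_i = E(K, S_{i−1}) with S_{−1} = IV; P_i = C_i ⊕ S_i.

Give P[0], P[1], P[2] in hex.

P[0] = 0x42, P[1] = 0x09, P[2] = 0x32

P[0]: S = E(K, 0x9C) = 0x11; 0x53 ⊕ 0x11 = 0x42.
P[1]: S = E(K, 0x11) = 0x72; 0x7B ⊕ 0x72 = 0x09.
P[2]: S = E(K, 0x72) = 0xAA; 0x98 ⊕ 0xAA = 0x32.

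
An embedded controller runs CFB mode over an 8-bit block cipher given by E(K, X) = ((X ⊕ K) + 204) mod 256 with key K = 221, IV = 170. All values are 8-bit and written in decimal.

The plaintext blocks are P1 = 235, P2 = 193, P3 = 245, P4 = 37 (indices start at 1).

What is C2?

C2 = 128

CFB encryption: C_i = P_i ⊕ E(K, C_{i−1}), with C_{0} = IV.
C1: E(K, 170) = 67; 235 ⊕ 67 = 168.
C2: E(K, 168) = 65; 193 ⊕ 65 = 128.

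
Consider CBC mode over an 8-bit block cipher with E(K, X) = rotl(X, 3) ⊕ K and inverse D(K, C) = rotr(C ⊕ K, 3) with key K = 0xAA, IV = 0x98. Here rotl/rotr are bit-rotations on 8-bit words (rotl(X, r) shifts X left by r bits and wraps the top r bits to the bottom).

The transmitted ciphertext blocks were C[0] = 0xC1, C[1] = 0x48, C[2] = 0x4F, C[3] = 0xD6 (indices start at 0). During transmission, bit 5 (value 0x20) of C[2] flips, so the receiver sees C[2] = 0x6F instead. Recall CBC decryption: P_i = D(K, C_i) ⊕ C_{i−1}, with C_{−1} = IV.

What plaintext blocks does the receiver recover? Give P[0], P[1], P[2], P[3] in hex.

Only C[2] changed, to 0x6F. In CBC, a change in C_i garbles P_i and flips the same bit in P_{i+1}. Decrypting the received ciphertext:
P[0]: D(K, 0xC1) = 0x6D; 0x6D ⊕ 0x98 = 0xF5.
P[1]: D(K, 0x48) = 0x5C; 0x5C ⊕ 0xC1 = 0x9D.
P[2]: D(K, 0x6F) = 0xB8; 0xB8 ⊕ 0x48 = 0xF0.
P[3]: D(K, 0xD6) = 0x8F; 0x8F ⊕ 0x6F = 0xE0.
Blocks that differ from the original plaintext: P[2], P[3].

P[0] = 0xF5, P[1] = 0x9D, P[2] = 0xF0, P[3] = 0xE0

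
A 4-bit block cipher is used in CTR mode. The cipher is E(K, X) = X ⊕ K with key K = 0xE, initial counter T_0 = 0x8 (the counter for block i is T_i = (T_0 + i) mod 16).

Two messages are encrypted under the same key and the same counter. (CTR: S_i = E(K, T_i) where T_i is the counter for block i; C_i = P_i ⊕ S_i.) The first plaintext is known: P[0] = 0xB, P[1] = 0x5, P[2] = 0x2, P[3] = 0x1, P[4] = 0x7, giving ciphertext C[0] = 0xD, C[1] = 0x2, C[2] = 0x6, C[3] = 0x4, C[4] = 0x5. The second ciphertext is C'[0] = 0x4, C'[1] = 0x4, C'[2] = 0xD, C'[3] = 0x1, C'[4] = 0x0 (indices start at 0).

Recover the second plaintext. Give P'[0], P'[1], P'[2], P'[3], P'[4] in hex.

P'[0] = 0x2, P'[1] = 0x3, P'[2] = 0x9, P'[3] = 0x4, P'[4] = 0x2

In CTR with a reused counter, both messages share the same keystream S_i, so C_i ⊕ C'_i = P_i ⊕ P'_i and thus P'_i = P_i ⊕ C_i ⊕ C'_i.
P'[0]: 0xB ⊕ 0xD ⊕ 0x4 = 0x2.
P'[1]: 0x5 ⊕ 0x2 ⊕ 0x4 = 0x3.
P'[2]: 0x2 ⊕ 0x6 ⊕ 0xD = 0x9.
P'[3]: 0x1 ⊕ 0x4 ⊕ 0x1 = 0x4.
P'[4]: 0x7 ⊕ 0x5 ⊕ 0x0 = 0x2.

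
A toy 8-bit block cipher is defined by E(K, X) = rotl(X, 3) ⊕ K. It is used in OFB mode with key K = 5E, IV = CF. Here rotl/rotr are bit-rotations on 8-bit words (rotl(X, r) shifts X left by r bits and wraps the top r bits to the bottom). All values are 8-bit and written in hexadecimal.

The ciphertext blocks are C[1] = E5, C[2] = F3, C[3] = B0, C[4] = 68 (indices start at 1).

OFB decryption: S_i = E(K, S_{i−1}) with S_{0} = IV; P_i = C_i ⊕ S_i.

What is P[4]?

P[1]: S = E(K, CF) = 20; E5 ⊕ 20 = C5.
P[2]: S = E(K, 20) = 5F; F3 ⊕ 5F = AC.
P[3]: S = E(K, 5F) = A4; B0 ⊕ A4 = 14.
P[4]: S = E(K, A4) = 7B; 68 ⊕ 7B = 13.

P[4] = 13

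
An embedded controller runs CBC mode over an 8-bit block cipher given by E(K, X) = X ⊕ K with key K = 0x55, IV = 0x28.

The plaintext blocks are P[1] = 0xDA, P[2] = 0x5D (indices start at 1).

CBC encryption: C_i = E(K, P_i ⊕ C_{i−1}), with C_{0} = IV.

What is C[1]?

C[1]: P[1] ⊕ 0x28 = 0xF2; E(K, 0xF2) = 0xA7.

C[1] = 0xA7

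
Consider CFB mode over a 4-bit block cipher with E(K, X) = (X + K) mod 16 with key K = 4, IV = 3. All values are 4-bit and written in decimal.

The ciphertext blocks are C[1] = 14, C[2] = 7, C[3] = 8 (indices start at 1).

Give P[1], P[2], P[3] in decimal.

CFB decryption: P_i = C_i ⊕ E(K, C_{i−1}), with C_{0} = IV.
P[1]: E(K, 3) = 7; 14 ⊕ 7 = 9.
P[2]: E(K, 14) = 2; 7 ⊕ 2 = 5.
P[3]: E(K, 7) = 11; 8 ⊕ 11 = 3.

P[1] = 9, P[2] = 5, P[3] = 3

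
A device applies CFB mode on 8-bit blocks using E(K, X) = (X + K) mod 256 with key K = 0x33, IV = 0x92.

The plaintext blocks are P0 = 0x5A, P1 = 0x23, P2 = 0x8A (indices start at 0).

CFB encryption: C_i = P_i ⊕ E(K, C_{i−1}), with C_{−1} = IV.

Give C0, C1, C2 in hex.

C0 = 0x9F, C1 = 0xF1, C2 = 0xAE

C0: E(K, 0x92) = 0xC5; 0x5A ⊕ 0xC5 = 0x9F.
C1: E(K, 0x9F) = 0xD2; 0x23 ⊕ 0xD2 = 0xF1.
C2: E(K, 0xF1) = 0x24; 0x8A ⊕ 0x24 = 0xAE.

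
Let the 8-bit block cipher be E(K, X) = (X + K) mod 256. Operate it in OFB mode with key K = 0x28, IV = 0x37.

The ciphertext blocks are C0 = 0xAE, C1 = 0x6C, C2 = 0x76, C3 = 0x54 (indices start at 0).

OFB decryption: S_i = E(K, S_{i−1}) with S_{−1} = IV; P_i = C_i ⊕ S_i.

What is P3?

P3 = 0x83

P0: S = E(K, 0x37) = 0x5F; 0xAE ⊕ 0x5F = 0xF1.
P1: S = E(K, 0x5F) = 0x87; 0x6C ⊕ 0x87 = 0xEB.
P2: S = E(K, 0x87) = 0xAF; 0x76 ⊕ 0xAF = 0xD9.
P3: S = E(K, 0xAF) = 0xD7; 0x54 ⊕ 0xD7 = 0x83.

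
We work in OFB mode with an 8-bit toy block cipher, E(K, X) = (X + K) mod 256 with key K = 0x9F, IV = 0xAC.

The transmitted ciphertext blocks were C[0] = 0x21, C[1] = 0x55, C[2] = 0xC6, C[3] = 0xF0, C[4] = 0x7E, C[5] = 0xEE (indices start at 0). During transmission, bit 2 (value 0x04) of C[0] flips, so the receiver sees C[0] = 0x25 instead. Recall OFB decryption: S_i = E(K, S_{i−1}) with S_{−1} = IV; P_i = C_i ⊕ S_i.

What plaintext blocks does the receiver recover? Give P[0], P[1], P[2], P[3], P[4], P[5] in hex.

P[0] = 0x6E, P[1] = 0xBF, P[2] = 0x4F, P[3] = 0xD8, P[4] = 0xB9, P[5] = 0x88

Only C[0] changed, to 0x25. In OFB, a change in C_i flips the same bit in P_i only; the keystream is unaffected. Decrypting the received ciphertext:
P[0]: S = E(K, 0xAC) = 0x4B; 0x25 ⊕ 0x4B = 0x6E.
P[1]: S = E(K, 0x4B) = 0xEA; 0x55 ⊕ 0xEA = 0xBF.
P[2]: S = E(K, 0xEA) = 0x89; 0xC6 ⊕ 0x89 = 0x4F.
P[3]: S = E(K, 0x89) = 0x28; 0xF0 ⊕ 0x28 = 0xD8.
P[4]: S = E(K, 0x28) = 0xC7; 0x7E ⊕ 0xC7 = 0xB9.
P[5]: S = E(K, 0xC7) = 0x66; 0xEE ⊕ 0x66 = 0x88.
Blocks that differ from the original plaintext: P[0].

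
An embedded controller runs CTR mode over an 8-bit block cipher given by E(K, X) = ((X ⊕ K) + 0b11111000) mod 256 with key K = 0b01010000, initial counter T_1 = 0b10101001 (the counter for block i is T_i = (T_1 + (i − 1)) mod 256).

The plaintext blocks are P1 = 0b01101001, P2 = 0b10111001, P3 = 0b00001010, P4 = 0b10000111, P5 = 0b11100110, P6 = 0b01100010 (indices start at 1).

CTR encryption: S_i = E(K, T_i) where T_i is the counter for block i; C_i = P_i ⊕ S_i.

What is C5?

C1: T = 0b10101001, S = E(K, T) = 0b11110001; 0b01101001 ⊕ 0b11110001 = 0b10011000.
C2: T = 0b10101010, S = E(K, T) = 0b11110010; 0b10111001 ⊕ 0b11110010 = 0b01001011.
C3: T = 0b10101011, S = E(K, T) = 0b11110011; 0b00001010 ⊕ 0b11110011 = 0b11111001.
C4: T = 0b10101100, S = E(K, T) = 0b11110100; 0b10000111 ⊕ 0b11110100 = 0b01110011.
C5: T = 0b10101101, S = E(K, T) = 0b11110101; 0b11100110 ⊕ 0b11110101 = 0b00010011.

C5 = 0b00010011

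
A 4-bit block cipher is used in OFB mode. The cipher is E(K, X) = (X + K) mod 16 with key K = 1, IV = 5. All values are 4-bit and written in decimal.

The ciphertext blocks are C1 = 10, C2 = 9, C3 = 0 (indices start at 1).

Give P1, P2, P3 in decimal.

P1 = 12, P2 = 14, P3 = 8

OFB decryption: S_i = E(K, S_{i−1}) with S_{0} = IV; P_i = C_i ⊕ S_i.
P1: S = E(K, 5) = 6; 10 ⊕ 6 = 12.
P2: S = E(K, 6) = 7; 9 ⊕ 7 = 14.
P3: S = E(K, 7) = 8; 0 ⊕ 8 = 8.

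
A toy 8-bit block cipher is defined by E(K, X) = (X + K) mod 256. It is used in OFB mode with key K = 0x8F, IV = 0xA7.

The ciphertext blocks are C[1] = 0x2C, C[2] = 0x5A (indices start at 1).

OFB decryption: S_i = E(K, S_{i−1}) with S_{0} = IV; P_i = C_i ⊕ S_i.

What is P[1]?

P[1]: S = E(K, 0xA7) = 0x36; 0x2C ⊕ 0x36 = 0x1A.

P[1] = 0x1A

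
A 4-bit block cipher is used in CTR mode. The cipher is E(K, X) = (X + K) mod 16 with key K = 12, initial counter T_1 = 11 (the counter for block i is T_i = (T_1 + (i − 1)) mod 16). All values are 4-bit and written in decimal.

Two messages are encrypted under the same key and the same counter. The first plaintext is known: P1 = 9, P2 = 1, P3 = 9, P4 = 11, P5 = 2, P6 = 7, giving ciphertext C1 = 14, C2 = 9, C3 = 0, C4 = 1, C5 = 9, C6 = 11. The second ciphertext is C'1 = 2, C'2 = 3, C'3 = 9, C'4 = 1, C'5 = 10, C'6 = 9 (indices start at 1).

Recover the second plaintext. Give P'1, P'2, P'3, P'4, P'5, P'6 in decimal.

P'1 = 5, P'2 = 11, P'3 = 0, P'4 = 11, P'5 = 1, P'6 = 5

In CTR with a reused counter, both messages share the same keystream S_i, so C_i ⊕ C'_i = P_i ⊕ P'_i and thus P'_i = P_i ⊕ C_i ⊕ C'_i.
P'1: 9 ⊕ 14 ⊕ 2 = 5.
P'2: 1 ⊕ 9 ⊕ 3 = 11.
P'3: 9 ⊕ 0 ⊕ 9 = 0.
P'4: 11 ⊕ 1 ⊕ 1 = 11.
P'5: 2 ⊕ 9 ⊕ 10 = 1.
P'6: 7 ⊕ 11 ⊕ 9 = 5.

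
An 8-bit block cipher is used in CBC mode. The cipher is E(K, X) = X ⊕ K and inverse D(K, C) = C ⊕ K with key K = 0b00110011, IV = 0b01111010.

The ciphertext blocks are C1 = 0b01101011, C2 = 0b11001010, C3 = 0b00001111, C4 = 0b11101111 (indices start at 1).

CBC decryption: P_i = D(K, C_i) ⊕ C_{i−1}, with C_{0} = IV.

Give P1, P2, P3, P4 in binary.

P1: D(K, 0b01101011) = 0b01011000; 0b01011000 ⊕ 0b01111010 = 0b00100010.
P2: D(K, 0b11001010) = 0b11111001; 0b11111001 ⊕ 0b01101011 = 0b10010010.
P3: D(K, 0b00001111) = 0b00111100; 0b00111100 ⊕ 0b11001010 = 0b11110110.
P4: D(K, 0b11101111) = 0b11011100; 0b11011100 ⊕ 0b00001111 = 0b11010011.

P1 = 0b00100010, P2 = 0b10010010, P3 = 0b11110110, P4 = 0b11010011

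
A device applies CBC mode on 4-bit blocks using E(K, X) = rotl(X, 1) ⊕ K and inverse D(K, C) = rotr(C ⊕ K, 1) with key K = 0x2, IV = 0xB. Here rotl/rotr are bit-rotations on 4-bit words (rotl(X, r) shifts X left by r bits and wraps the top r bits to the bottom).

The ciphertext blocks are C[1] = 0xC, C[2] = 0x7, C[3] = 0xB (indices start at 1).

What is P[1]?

CBC decryption: P_i = D(K, C_i) ⊕ C_{i−1}, with C_{0} = IV.
P[1]: D(K, 0xC) = 0x7; 0x7 ⊕ 0xB = 0xC.

P[1] = 0xC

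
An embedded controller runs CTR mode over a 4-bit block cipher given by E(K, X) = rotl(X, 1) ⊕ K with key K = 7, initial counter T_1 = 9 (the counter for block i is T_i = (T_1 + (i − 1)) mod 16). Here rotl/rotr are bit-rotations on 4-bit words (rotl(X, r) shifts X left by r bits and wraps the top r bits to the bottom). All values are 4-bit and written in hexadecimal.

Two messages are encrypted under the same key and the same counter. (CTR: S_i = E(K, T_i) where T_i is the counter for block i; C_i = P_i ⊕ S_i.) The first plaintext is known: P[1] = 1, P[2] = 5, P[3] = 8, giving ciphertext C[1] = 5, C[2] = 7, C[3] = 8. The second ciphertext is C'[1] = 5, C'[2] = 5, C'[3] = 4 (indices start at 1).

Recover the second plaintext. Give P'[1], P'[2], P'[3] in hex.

P'[1] = 1, P'[2] = 7, P'[3] = 4

In CTR with a reused counter, both messages share the same keystream S_i, so C_i ⊕ C'_i = P_i ⊕ P'_i and thus P'_i = P_i ⊕ C_i ⊕ C'_i.
P'[1]: 1 ⊕ 5 ⊕ 5 = 1.
P'[2]: 5 ⊕ 7 ⊕ 5 = 7.
P'[3]: 8 ⊕ 8 ⊕ 4 = 4.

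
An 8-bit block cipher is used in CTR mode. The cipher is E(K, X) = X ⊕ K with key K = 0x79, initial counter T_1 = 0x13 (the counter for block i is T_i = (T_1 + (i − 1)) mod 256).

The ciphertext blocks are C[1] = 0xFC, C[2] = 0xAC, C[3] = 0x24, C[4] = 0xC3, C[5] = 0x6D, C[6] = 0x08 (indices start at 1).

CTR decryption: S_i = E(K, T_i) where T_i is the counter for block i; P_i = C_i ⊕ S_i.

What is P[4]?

P[4] = 0xAC

P[4]: T = 0x16, S = E(K, T) = 0x6F; 0xC3 ⊕ 0x6F = 0xAC.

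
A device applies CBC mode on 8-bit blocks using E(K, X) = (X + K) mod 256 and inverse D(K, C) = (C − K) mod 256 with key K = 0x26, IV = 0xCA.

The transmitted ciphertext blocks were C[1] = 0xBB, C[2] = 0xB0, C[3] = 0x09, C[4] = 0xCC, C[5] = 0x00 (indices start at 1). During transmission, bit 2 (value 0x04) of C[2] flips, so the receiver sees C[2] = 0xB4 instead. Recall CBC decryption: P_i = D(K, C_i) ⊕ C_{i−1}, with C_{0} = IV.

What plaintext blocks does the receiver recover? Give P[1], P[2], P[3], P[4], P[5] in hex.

Only C[2] changed, to 0xB4. In CBC, a change in C_i garbles P_i and flips the same bit in P_{i+1}. Decrypting the received ciphertext:
P[1]: D(K, 0xBB) = 0x95; 0x95 ⊕ 0xCA = 0x5F.
P[2]: D(K, 0xB4) = 0x8E; 0x8E ⊕ 0xBB = 0x35.
P[3]: D(K, 0x09) = 0xE3; 0xE3 ⊕ 0xB4 = 0x57.
P[4]: D(K, 0xCC) = 0xA6; 0xA6 ⊕ 0x09 = 0xAF.
P[5]: D(K, 0x00) = 0xDA; 0xDA ⊕ 0xCC = 0x16.
Blocks that differ from the original plaintext: P[2], P[3].

P[1] = 0x5F, P[2] = 0x35, P[3] = 0x57, P[4] = 0xAF, P[5] = 0x16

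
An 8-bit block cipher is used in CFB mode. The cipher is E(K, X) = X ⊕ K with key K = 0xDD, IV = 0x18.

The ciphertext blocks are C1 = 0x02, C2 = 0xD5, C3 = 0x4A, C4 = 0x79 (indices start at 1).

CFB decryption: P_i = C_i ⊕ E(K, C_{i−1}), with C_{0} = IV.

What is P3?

P3 = 0x42

P3: E(K, 0xD5) = 0x08; 0x4A ⊕ 0x08 = 0x42.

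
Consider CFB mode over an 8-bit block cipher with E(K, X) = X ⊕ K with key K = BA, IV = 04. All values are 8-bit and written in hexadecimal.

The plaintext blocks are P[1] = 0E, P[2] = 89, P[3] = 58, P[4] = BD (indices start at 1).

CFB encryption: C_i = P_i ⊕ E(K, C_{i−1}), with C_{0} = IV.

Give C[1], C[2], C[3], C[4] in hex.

C[1] = B0, C[2] = 83, C[3] = 61, C[4] = 66

C[1]: E(K, 04) = BE; 0E ⊕ BE = B0.
C[2]: E(K, B0) = 0A; 89 ⊕ 0A = 83.
C[3]: E(K, 83) = 39; 58 ⊕ 39 = 61.
C[4]: E(K, 61) = DB; BD ⊕ DB = 66.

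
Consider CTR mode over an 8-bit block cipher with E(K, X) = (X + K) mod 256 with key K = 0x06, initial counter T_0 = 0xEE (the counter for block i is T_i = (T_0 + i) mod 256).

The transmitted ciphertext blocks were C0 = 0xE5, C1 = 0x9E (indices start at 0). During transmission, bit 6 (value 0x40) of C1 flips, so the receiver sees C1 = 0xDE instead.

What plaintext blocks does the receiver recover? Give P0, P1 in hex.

CTR decryption: S_i = E(K, T_i) where T_i is the counter for block i; P_i = C_i ⊕ S_i.
Only C1 changed, to 0xDE. In CTR, a change in C_i flips the same bit in P_i only; the keystream is unaffected. Decrypting the received ciphertext:
P0: T = 0xEE, S = E(K, T) = 0xF4; 0xE5 ⊕ 0xF4 = 0x11.
P1: T = 0xEF, S = E(K, T) = 0xF5; 0xDE ⊕ 0xF5 = 0x2B.
Blocks that differ from the original plaintext: P1.

P0 = 0x11, P1 = 0x2B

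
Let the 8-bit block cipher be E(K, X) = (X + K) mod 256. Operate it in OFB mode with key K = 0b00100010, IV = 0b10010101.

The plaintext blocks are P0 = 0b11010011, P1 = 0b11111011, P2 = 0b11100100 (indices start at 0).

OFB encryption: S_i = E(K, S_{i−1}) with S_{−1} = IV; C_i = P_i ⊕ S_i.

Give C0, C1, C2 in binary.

C0 = 0b01100100, C1 = 0b00100010, C2 = 0b00011111

C0: S = E(K, 0b10010101) = 0b10110111; 0b11010011 ⊕ 0b10110111 = 0b01100100.
C1: S = E(K, 0b10110111) = 0b11011001; 0b11111011 ⊕ 0b11011001 = 0b00100010.
C2: S = E(K, 0b11011001) = 0b11111011; 0b11100100 ⊕ 0b11111011 = 0b00011111.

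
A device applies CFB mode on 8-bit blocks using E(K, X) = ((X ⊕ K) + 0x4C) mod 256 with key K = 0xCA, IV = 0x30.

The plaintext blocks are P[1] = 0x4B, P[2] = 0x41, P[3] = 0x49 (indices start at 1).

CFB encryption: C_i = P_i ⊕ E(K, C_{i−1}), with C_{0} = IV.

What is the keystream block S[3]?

0xE4

C[1]: E(K, 0x30) = 0x46; 0x4B ⊕ 0x46 = 0x0D.
C[2]: E(K, 0x0D) = 0x13; 0x41 ⊕ 0x13 = 0x52.
C[3]: E(K, 0x52) = 0xE4; 0x49 ⊕ 0xE4 = 0xAD.
So S[3] = 0xE4.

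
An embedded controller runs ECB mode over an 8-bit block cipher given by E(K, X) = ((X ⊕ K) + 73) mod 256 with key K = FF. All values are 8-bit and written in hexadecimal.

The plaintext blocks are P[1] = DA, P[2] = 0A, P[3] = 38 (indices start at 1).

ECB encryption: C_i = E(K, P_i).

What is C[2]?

C[2]: E(K, 0A) = 68.

C[2] = 68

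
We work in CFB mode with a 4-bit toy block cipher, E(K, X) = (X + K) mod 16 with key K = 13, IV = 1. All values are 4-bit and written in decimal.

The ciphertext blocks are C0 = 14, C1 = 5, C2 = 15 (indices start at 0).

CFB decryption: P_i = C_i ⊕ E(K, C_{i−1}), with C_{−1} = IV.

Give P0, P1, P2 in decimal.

P0 = 0, P1 = 14, P2 = 13

P0: E(K, 1) = 14; 14 ⊕ 14 = 0.
P1: E(K, 14) = 11; 5 ⊕ 11 = 14.
P2: E(K, 5) = 2; 15 ⊕ 2 = 13.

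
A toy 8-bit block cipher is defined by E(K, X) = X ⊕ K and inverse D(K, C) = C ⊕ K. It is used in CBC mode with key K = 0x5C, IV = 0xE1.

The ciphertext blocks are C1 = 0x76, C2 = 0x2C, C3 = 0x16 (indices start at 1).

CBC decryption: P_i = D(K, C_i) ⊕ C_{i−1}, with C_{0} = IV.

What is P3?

P3 = 0x66

P3: D(K, 0x16) = 0x4A; 0x4A ⊕ 0x2C = 0x66.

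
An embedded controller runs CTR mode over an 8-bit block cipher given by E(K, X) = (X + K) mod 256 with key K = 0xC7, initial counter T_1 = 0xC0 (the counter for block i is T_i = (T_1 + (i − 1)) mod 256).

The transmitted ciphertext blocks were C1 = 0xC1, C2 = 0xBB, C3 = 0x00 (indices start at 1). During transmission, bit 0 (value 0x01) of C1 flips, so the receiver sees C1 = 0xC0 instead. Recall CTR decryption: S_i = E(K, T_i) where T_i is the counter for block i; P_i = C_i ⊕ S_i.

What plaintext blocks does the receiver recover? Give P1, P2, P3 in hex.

P1 = 0x47, P2 = 0x33, P3 = 0x89

Only C1 changed, to 0xC0. In CTR, a change in C_i flips the same bit in P_i only; the keystream is unaffected. Decrypting the received ciphertext:
P1: T = 0xC0, S = E(K, T) = 0x87; 0xC0 ⊕ 0x87 = 0x47.
P2: T = 0xC1, S = E(K, T) = 0x88; 0xBB ⊕ 0x88 = 0x33.
P3: T = 0xC2, S = E(K, T) = 0x89; 0x00 ⊕ 0x89 = 0x89.
Blocks that differ from the original plaintext: P1.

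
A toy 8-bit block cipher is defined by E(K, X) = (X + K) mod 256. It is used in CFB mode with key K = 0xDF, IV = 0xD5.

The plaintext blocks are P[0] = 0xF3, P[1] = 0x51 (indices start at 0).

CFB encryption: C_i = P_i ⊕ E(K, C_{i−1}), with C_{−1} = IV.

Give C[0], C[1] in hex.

C[0]: E(K, 0xD5) = 0xB4; 0xF3 ⊕ 0xB4 = 0x47.
C[1]: E(K, 0x47) = 0x26; 0x51 ⊕ 0x26 = 0x77.

C[0] = 0x47, C[1] = 0x77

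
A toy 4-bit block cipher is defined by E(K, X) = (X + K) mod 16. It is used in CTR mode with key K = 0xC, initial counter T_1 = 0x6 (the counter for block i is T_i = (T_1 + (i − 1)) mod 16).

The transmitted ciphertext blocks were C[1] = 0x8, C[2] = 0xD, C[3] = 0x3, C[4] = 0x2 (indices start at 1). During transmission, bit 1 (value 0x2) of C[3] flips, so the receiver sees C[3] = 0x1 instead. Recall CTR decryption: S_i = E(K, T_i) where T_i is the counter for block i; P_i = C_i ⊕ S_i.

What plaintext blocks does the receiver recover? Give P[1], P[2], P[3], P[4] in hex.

P[1] = 0xA, P[2] = 0xE, P[3] = 0x5, P[4] = 0x7

Only C[3] changed, to 0x1. In CTR, a change in C_i flips the same bit in P_i only; the keystream is unaffected. Decrypting the received ciphertext:
P[1]: T = 0x6, S = E(K, T) = 0x2; 0x8 ⊕ 0x2 = 0xA.
P[2]: T = 0x7, S = E(K, T) = 0x3; 0xD ⊕ 0x3 = 0xE.
P[3]: T = 0x8, S = E(K, T) = 0x4; 0x1 ⊕ 0x4 = 0x5.
P[4]: T = 0x9, S = E(K, T) = 0x5; 0x2 ⊕ 0x5 = 0x7.
Blocks that differ from the original plaintext: P[3].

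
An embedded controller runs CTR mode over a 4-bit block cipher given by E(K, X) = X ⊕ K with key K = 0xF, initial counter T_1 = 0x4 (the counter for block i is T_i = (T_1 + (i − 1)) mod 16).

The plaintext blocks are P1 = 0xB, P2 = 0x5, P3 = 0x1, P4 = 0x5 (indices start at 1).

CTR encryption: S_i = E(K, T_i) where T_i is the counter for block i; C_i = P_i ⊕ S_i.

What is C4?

C1: T = 0x4, S = E(K, T) = 0xB; 0xB ⊕ 0xB = 0x0.
C2: T = 0x5, S = E(K, T) = 0xA; 0x5 ⊕ 0xA = 0xF.
C3: T = 0x6, S = E(K, T) = 0x9; 0x1 ⊕ 0x9 = 0x8.
C4: T = 0x7, S = E(K, T) = 0x8; 0x5 ⊕ 0x8 = 0xD.

C4 = 0xD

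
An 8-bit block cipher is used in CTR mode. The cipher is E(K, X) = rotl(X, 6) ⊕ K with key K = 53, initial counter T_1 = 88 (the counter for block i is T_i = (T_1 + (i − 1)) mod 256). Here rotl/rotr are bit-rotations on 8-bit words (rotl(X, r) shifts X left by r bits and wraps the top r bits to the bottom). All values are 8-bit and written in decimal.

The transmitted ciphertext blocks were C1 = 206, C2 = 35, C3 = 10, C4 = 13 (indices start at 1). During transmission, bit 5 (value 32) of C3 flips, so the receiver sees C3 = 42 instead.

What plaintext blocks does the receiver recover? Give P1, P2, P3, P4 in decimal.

P1 = 237, P2 = 64, P3 = 137, P4 = 238

CTR decryption: S_i = E(K, T_i) where T_i is the counter for block i; P_i = C_i ⊕ S_i.
Only C3 changed, to 42. In CTR, a change in C_i flips the same bit in P_i only; the keystream is unaffected. Decrypting the received ciphertext:
P1: T = 88, S = E(K, T) = 35; 206 ⊕ 35 = 237.
P2: T = 89, S = E(K, T) = 99; 35 ⊕ 99 = 64.
P3: T = 90, S = E(K, T) = 163; 42 ⊕ 163 = 137.
P4: T = 91, S = E(K, T) = 227; 13 ⊕ 227 = 238.
Blocks that differ from the original plaintext: P3.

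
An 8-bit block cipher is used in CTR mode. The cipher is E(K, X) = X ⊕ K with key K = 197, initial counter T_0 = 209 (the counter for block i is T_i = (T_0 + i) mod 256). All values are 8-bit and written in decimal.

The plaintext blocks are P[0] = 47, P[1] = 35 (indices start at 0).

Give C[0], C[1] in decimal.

C[0] = 59, C[1] = 52

CTR encryption: S_i = E(K, T_i) where T_i is the counter for block i; C_i = P_i ⊕ S_i.
C[0]: T = 209, S = E(K, T) = 20; 47 ⊕ 20 = 59.
C[1]: T = 210, S = E(K, T) = 23; 35 ⊕ 23 = 52.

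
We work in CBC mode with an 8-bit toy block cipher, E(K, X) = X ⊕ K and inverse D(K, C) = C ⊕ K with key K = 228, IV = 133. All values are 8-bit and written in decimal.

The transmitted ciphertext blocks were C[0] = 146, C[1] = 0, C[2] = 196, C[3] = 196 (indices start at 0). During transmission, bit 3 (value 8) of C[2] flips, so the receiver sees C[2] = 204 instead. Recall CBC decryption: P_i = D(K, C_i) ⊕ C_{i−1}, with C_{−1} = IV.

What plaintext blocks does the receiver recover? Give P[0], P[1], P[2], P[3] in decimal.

Only C[2] changed, to 204. In CBC, a change in C_i garbles P_i and flips the same bit in P_{i+1}. Decrypting the received ciphertext:
P[0]: D(K, 146) = 118; 118 ⊕ 133 = 243.
P[1]: D(K, 0) = 228; 228 ⊕ 146 = 118.
P[2]: D(K, 204) = 40; 40 ⊕ 0 = 40.
P[3]: D(K, 196) = 32; 32 ⊕ 204 = 236.
Blocks that differ from the original plaintext: P[2], P[3].

P[0] = 243, P[1] = 118, P[2] = 40, P[3] = 236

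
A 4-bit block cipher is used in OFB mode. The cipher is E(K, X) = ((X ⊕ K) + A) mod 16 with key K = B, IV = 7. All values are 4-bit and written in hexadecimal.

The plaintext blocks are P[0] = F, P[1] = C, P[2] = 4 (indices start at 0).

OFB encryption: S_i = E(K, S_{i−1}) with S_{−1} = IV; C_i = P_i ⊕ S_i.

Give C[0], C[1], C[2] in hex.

C[0]: S = E(K, 7) = 6; F ⊕ 6 = 9.
C[1]: S = E(K, 6) = 7; C ⊕ 7 = B.
C[2]: S = E(K, 7) = 6; 4 ⊕ 6 = 2.

C[0] = 9, C[1] = B, C[2] = 2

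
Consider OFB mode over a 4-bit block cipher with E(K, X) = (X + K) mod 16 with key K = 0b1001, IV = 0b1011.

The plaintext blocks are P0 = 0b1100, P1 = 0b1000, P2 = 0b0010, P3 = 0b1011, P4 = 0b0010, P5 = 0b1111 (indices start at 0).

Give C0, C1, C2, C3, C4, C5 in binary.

OFB encryption: S_i = E(K, S_{i−1}) with S_{−1} = IV; C_i = P_i ⊕ S_i.
C0: S = E(K, 0b1011) = 0b0100; 0b1100 ⊕ 0b0100 = 0b1000.
C1: S = E(K, 0b0100) = 0b1101; 0b1000 ⊕ 0b1101 = 0b0101.
C2: S = E(K, 0b1101) = 0b0110; 0b0010 ⊕ 0b0110 = 0b0100.
C3: S = E(K, 0b0110) = 0b1111; 0b1011 ⊕ 0b1111 = 0b0100.
C4: S = E(K, 0b1111) = 0b1000; 0b0010 ⊕ 0b1000 = 0b1010.
C5: S = E(K, 0b1000) = 0b0001; 0b1111 ⊕ 0b0001 = 0b1110.

C0 = 0b1000, C1 = 0b0101, C2 = 0b0100, C3 = 0b0100, C4 = 0b1010, C5 = 0b1110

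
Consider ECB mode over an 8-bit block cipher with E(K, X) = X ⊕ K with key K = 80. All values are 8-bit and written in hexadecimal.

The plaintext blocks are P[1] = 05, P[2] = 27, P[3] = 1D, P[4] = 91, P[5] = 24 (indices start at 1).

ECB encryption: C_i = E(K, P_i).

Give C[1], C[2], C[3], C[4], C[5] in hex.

C[1] = 85, C[2] = A7, C[3] = 9D, C[4] = 11, C[5] = A4

C[1]: E(K, 05) = 85.
C[2]: E(K, 27) = A7.
C[3]: E(K, 1D) = 9D.
C[4]: E(K, 91) = 11.
C[5]: E(K, 24) = A4.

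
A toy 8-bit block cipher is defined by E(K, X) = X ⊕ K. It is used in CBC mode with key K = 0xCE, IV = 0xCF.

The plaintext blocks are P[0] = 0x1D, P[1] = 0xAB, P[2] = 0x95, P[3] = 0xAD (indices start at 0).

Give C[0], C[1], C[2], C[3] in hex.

CBC encryption: C_i = E(K, P_i ⊕ C_{i−1}), with C_{−1} = IV.
C[0]: P[0] ⊕ 0xCF = 0xD2; E(K, 0xD2) = 0x1C.
C[1]: P[1] ⊕ 0x1C = 0xB7; E(K, 0xB7) = 0x79.
C[2]: P[2] ⊕ 0x79 = 0xEC; E(K, 0xEC) = 0x22.
C[3]: P[3] ⊕ 0x22 = 0x8F; E(K, 0x8F) = 0x41.

C[0] = 0x1C, C[1] = 0x79, C[2] = 0x22, C[3] = 0x41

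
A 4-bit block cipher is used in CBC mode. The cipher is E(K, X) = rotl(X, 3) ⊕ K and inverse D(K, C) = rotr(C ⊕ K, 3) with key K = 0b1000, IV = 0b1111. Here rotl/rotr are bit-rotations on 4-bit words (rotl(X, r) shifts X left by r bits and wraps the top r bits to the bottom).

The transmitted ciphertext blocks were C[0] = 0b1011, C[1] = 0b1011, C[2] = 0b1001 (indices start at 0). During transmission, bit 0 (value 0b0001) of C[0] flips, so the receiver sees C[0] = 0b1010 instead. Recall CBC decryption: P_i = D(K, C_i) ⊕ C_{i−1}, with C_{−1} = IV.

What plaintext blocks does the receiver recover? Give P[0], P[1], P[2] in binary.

Only C[0] changed, to 0b1010. In CBC, a change in C_i garbles P_i and flips the same bit in P_{i+1}. Decrypting the received ciphertext:
P[0]: D(K, 0b1010) = 0b0100; 0b0100 ⊕ 0b1111 = 0b1011.
P[1]: D(K, 0b1011) = 0b0110; 0b0110 ⊕ 0b1010 = 0b1100.
P[2]: D(K, 0b1001) = 0b0010; 0b0010 ⊕ 0b1011 = 0b1001.
Blocks that differ from the original plaintext: P[0], P[1].

P[0] = 0b1011, P[1] = 0b1100, P[2] = 0b1001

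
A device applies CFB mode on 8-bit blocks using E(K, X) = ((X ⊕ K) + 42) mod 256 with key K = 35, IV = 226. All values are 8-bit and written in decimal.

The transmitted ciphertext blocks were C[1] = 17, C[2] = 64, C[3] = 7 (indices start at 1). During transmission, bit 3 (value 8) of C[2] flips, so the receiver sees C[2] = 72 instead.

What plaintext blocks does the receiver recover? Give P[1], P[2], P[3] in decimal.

CFB decryption: P_i = C_i ⊕ E(K, C_{i−1}), with C_{0} = IV.
Only C[2] changed, to 72. In CFB, a change in C_i flips the same bit in P_i and garbles P_{i+1}. Decrypting the received ciphertext:
P[1]: E(K, 226) = 235; 17 ⊕ 235 = 250.
P[2]: E(K, 17) = 92; 72 ⊕ 92 = 20.
P[3]: E(K, 72) = 149; 7 ⊕ 149 = 146.
Blocks that differ from the original plaintext: P[2], P[3].

P[1] = 250, P[2] = 20, P[3] = 146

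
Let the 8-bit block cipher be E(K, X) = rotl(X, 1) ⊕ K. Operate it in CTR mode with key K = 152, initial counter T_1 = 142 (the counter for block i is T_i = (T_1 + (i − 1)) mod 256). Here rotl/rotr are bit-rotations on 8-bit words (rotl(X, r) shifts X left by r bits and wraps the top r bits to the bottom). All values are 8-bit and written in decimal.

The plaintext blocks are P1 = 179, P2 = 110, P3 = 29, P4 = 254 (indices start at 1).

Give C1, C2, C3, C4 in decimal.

CTR encryption: S_i = E(K, T_i) where T_i is the counter for block i; C_i = P_i ⊕ S_i.
C1: T = 142, S = E(K, T) = 133; 179 ⊕ 133 = 54.
C2: T = 143, S = E(K, T) = 135; 110 ⊕ 135 = 233.
C3: T = 144, S = E(K, T) = 185; 29 ⊕ 185 = 164.
C4: T = 145, S = E(K, T) = 187; 254 ⊕ 187 = 69.

C1 = 54, C2 = 233, C3 = 164, C4 = 69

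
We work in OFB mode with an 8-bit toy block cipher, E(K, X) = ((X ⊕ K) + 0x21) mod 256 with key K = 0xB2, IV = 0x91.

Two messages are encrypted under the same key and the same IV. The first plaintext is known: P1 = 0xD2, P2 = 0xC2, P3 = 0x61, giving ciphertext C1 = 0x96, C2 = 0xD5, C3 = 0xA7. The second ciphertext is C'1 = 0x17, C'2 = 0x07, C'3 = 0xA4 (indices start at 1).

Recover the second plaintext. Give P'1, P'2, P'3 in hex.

In OFB with a reused IV, both messages share the same keystream S_i, so C_i ⊕ C'_i = P_i ⊕ P'_i and thus P'_i = P_i ⊕ C_i ⊕ C'_i.
P'1: 0xD2 ⊕ 0x96 ⊕ 0x17 = 0x53.
P'2: 0xC2 ⊕ 0xD5 ⊕ 0x07 = 0x10.
P'3: 0x61 ⊕ 0xA7 ⊕ 0xA4 = 0x62.

P'1 = 0x53, P'2 = 0x10, P'3 = 0x62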